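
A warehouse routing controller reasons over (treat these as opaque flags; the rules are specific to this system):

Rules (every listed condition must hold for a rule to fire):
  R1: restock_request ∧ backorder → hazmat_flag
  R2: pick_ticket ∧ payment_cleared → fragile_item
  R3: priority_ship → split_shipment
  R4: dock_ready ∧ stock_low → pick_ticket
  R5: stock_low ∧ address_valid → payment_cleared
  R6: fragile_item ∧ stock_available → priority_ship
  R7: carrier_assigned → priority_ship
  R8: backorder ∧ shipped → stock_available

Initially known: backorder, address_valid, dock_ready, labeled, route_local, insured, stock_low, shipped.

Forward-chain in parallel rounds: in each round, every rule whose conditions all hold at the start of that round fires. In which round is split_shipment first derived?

4

[1] R4 [dock_ready ∧ stock_low → pick_ticket]; R5 [stock_low ∧ address_valid → payment_cleared]; R8 [backorder ∧ shipped → stock_available]. ⇒ new: pick_ticket, payment_cleared, stock_available.
[2] R2 [pick_ticket ∧ payment_cleared → fragile_item]. ⇒ new: fragile_item.
[3] R6 [fragile_item ∧ stock_available → priority_ship]. ⇒ new: priority_ship.
[4] R3 [priority_ship → split_shipment]. ⇒ new: split_shipment.
split_shipment first appears in round 4.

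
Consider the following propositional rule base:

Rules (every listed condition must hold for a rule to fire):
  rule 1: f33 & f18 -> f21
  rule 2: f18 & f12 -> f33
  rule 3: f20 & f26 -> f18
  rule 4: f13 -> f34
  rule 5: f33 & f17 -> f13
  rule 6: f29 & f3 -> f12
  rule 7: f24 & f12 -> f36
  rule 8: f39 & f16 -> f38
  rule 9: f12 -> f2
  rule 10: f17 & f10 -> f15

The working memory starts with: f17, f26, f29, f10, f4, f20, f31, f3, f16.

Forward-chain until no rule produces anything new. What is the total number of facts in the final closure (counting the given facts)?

17

Round 1 fires rule 3, rule 6, rule 10, giving f18, f12, f15.
Round 2 fires rule 2, rule 9, giving f33, f2.
Round 3 fires rule 1, rule 5, giving f21, f13.
Round 4 fires rule 4, giving f34.
Closure: {f10, f12, f13, f15, f16, f17, f18, f2, f20, f21, f26, f29, f3, f31, f33, f34, f4} — 17 facts.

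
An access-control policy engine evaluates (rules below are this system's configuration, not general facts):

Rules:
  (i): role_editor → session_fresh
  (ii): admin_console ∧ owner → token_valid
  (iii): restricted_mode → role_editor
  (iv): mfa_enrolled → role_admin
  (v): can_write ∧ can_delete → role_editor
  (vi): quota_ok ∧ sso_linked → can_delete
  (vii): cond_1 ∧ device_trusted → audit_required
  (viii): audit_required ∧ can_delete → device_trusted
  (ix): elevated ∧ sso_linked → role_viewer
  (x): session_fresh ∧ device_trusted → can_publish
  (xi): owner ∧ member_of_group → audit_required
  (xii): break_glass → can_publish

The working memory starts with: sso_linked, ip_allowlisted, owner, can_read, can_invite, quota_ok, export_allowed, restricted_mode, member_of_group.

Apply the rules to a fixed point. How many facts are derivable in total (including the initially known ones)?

Round 1 — (iii), (vi), (xi), derive role_editor, can_delete, audit_required.
Round 2 — (i), (viii), derive session_fresh, device_trusted.
Round 3 — (x), derive can_publish.
Closure: {audit_required, can_delete, can_invite, can_publish, can_read, device_trusted, export_allowed, ip_allowlisted, member_of_group, owner, quota_ok, restricted_mode, role_editor, session_fresh, sso_linked} — 15 facts.

15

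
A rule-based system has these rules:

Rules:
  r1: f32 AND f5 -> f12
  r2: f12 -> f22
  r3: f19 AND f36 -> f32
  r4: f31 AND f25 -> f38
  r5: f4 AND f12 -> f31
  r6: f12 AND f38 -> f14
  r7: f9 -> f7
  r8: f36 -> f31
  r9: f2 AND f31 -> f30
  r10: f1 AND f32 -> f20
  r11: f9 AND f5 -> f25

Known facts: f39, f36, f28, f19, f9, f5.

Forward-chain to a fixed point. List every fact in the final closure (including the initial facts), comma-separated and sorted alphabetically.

f12, f14, f19, f22, f25, f28, f31, f32, f36, f38, f39, f5, f7, f9

[1] r3 [f19 AND f36 -> f32]; r7 [f9 -> f7]; r8 [f36 -> f31]; r11 [f9 AND f5 -> f25]. ⇒ new: f32, f7, f31, f25.
[2] r1 [f32 AND f5 -> f12]; r4 [f31 AND f25 -> f38]. ⇒ new: f12, f38.
[3] r2 [f12 -> f22]; r6 [f12 AND f38 -> f14]. ⇒ new: f22, f14.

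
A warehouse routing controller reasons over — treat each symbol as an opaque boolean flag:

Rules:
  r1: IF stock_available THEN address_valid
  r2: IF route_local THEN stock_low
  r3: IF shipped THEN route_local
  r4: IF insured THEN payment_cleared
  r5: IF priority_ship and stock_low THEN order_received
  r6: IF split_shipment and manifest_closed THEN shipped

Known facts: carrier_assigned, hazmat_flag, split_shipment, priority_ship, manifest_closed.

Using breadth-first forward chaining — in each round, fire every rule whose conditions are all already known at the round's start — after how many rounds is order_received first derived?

Round 1 fires r6, giving shipped.
Round 2 fires r3, giving route_local.
Round 3 fires r2, giving stock_low.
Round 4 fires r5, giving order_received.
order_received first appears in round 4.

4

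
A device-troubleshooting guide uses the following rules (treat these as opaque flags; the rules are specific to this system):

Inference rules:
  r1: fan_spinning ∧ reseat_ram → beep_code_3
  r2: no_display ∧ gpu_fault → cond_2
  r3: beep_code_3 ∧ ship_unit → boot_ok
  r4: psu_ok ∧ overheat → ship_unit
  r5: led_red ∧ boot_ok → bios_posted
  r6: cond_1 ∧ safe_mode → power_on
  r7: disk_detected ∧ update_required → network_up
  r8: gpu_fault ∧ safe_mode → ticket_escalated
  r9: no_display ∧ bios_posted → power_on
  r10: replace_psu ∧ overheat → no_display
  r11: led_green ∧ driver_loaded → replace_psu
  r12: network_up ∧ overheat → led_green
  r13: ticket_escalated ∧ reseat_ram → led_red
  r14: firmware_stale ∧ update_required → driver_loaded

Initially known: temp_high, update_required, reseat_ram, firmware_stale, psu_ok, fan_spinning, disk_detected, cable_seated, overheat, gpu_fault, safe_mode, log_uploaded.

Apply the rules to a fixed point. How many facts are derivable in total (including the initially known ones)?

25

Round 1: r1 [fan_spinning ∧ reseat_ram → beep_code_3]; r4 [psu_ok ∧ overheat → ship_unit]; r7 [disk_detected ∧ update_required → network_up]; r8 [gpu_fault ∧ safe_mode → ticket_escalated]; r14 [firmware_stale ∧ update_required → driver_loaded]. New: beep_code_3, ship_unit, network_up, ticket_escalated, driver_loaded.
Round 2: r3 [beep_code_3 ∧ ship_unit → boot_ok]; r12 [network_up ∧ overheat → led_green]; r13 [ticket_escalated ∧ reseat_ram → led_red]. New: boot_ok, led_green, led_red.
Round 3: r5 [led_red ∧ boot_ok → bios_posted]; r11 [led_green ∧ driver_loaded → replace_psu]. New: bios_posted, replace_psu.
Round 4: r10 [replace_psu ∧ overheat → no_display]. New: no_display.
Round 5: r2 [no_display ∧ gpu_fault → cond_2]; r9 [no_display ∧ bios_posted → power_on]. New: cond_2, power_on.
Closure: {beep_code_3, bios_posted, boot_ok, cable_seated, cond_2, disk_detected, driver_loaded, fan_spinning, firmware_stale, gpu_fault, led_green, led_red, log_uploaded, network_up, no_display, overheat, power_on, psu_ok, replace_psu, reseat_ram, safe_mode, ship_unit, temp_high, ticket_escalated, update_required} — 25 facts.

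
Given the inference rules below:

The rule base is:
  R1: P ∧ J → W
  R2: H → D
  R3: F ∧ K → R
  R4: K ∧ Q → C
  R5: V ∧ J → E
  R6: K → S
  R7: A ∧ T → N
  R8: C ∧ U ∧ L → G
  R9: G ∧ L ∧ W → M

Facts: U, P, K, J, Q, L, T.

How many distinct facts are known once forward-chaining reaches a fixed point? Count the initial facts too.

Round 1: R1 [P ∧ J → W]; R4 [K ∧ Q → C]; R6 [K → S]. Adds W, C, S.
Round 2: R8 [C ∧ U ∧ L → G]. Adds G.
Round 3: R9 [G ∧ L ∧ W → M]. Adds M.
Closure: {C, G, J, K, L, M, P, Q, S, T, U, W} — 12 facts.

12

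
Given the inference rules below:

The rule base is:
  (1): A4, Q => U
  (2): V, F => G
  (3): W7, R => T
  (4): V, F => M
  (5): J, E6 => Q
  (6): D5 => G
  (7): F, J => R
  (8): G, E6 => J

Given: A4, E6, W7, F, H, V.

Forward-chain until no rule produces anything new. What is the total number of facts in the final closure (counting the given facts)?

13

Round 1 — (2), (4), derive G, M.
Round 2 — (8), derive J.
Round 3 — (5), (7), derive Q, R.
Round 4 — (1), (3), derive U, T.
Closure: {A4, E6, F, G, H, J, M, Q, R, T, U, V, W7} — 13 facts.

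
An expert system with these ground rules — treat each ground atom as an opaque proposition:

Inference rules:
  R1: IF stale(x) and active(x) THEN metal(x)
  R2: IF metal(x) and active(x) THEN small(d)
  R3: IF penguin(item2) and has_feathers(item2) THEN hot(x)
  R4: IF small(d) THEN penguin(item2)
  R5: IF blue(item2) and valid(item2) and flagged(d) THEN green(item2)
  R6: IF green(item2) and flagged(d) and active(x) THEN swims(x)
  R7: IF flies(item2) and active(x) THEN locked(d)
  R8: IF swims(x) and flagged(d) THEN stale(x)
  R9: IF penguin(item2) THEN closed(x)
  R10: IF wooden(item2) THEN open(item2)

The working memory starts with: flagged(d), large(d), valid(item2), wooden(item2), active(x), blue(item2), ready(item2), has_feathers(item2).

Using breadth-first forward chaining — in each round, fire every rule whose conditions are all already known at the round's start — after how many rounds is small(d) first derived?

5

Round 1: R5 [IF blue(item2) and valid(item2) and flagged(d) THEN green(item2)]; R10 [IF wooden(item2) THEN open(item2)]. Adds green(item2), open(item2).
Round 2: R6 [IF green(item2) and flagged(d) and active(x) THEN swims(x)]. Adds swims(x).
Round 3: R8 [IF swims(x) and flagged(d) THEN stale(x)]. Adds stale(x).
Round 4: R1 [IF stale(x) and active(x) THEN metal(x)]. Adds metal(x).
Round 5: R2 [IF metal(x) and active(x) THEN small(d)]. Adds small(d).
small(d) first appears in round 5.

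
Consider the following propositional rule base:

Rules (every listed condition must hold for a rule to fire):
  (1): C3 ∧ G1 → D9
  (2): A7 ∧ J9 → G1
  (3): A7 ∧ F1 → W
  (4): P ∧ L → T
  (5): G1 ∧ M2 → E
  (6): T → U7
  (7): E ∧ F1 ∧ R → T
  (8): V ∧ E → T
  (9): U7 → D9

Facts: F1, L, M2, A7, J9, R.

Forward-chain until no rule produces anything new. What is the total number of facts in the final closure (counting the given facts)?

12

Round 1: (2) [A7 ∧ J9 → G1]; (3) [A7 ∧ F1 → W]. Adds G1, W.
Round 2: (5) [G1 ∧ M2 → E]. Adds E.
Round 3: (7) [E ∧ F1 ∧ R → T]. Adds T.
Round 4: (6) [T → U7]. Adds U7.
Round 5: (9) [U7 → D9]. Adds D9.
Closure: {A7, D9, E, F1, G1, J9, L, M2, R, T, U7, W} — 12 facts.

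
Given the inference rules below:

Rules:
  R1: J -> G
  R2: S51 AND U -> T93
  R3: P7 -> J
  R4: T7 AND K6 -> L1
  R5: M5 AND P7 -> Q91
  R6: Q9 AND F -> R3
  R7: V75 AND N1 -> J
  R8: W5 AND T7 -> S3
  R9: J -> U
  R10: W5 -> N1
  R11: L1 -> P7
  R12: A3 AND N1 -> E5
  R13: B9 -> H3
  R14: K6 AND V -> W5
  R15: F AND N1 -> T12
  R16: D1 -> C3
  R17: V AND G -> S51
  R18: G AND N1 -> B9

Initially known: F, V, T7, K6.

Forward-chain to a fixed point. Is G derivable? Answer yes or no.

yes

Round 1: R4 [T7 AND K6 -> L1]; R14 [K6 AND V -> W5]. Adds L1, W5.
Round 2: R8 [W5 AND T7 -> S3]; R10 [W5 -> N1]; R11 [L1 -> P7]. Adds S3, N1, P7.
Round 3: R3 [P7 -> J]; R15 [F AND N1 -> T12]. Adds J, T12.
Round 4: R1 [J -> G]; R9 [J -> U]. Adds G, U.
Round 5: R17 [V AND G -> S51]; R18 [G AND N1 -> B9]. Adds S51, B9.
Round 6: R2 [S51 AND U -> T93]; R13 [B9 -> H3]. Adds T93, H3.
G appears in round 4, so it is derivable.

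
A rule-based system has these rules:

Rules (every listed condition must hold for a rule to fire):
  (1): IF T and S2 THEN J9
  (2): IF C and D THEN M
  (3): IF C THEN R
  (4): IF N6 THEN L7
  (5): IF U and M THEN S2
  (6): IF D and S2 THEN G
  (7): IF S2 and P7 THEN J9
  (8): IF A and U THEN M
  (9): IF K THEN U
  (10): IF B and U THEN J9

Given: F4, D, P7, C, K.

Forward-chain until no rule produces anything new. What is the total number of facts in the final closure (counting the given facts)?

11

Round 1: (2) [IF C and D THEN M]; (3) [IF C THEN R]; (9) [IF K THEN U]. New: M, R, U.
Round 2: (5) [IF U and M THEN S2]. New: S2.
Round 3: (6) [IF D and S2 THEN G]; (7) [IF S2 and P7 THEN J9]. New: G, J9.
Closure: {C, D, F4, G, J9, K, M, P7, R, S2, U} — 11 facts.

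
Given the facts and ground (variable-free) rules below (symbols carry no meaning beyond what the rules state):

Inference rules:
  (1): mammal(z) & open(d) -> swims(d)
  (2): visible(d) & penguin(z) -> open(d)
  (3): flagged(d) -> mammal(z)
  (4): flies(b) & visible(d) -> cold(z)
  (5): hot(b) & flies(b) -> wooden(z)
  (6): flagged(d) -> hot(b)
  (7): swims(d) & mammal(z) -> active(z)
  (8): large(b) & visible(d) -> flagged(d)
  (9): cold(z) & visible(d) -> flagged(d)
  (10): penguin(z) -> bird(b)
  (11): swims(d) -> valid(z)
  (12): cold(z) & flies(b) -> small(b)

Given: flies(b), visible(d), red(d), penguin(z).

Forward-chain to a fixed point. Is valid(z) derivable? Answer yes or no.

Round 1 — (2), (4), (10), derive open(d), cold(z), bird(b).
Round 2 — (9), (12), derive flagged(d), small(b).
Round 3 — (3), (6), derive mammal(z), hot(b).
Round 4 — (1), (5), derive swims(d), wooden(z).
Round 5 — (7), (11), derive active(z), valid(z).
valid(z) appears in round 5, so it is derivable.

yes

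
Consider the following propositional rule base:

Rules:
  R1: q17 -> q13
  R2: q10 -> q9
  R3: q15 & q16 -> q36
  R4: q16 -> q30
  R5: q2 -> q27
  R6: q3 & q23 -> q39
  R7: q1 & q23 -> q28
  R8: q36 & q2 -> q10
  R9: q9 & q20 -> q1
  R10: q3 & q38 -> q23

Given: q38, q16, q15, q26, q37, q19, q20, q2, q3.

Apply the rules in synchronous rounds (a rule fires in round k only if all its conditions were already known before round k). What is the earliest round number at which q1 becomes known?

[1] R3 [q15 & q16 -> q36]; R4 [q16 -> q30]; R5 [q2 -> q27]; R10 [q3 & q38 -> q23]. ⇒ new: q36, q30, q27, q23.
[2] R6 [q3 & q23 -> q39]; R8 [q36 & q2 -> q10]. ⇒ new: q39, q10.
[3] R2 [q10 -> q9]. ⇒ new: q9.
[4] R9 [q9 & q20 -> q1]. ⇒ new: q1.
q1 first appears in round 4.

4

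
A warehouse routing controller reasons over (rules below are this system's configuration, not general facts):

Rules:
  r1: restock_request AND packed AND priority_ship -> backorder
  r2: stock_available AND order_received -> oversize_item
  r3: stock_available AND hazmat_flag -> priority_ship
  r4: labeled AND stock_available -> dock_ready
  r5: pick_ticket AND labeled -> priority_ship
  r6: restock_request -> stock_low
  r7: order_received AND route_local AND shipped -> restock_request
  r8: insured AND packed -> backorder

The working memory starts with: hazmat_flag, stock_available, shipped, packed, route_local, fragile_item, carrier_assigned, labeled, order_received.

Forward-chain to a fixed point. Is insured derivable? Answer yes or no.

no

Round 1: r2 [stock_available AND order_received -> oversize_item]; r3 [stock_available AND hazmat_flag -> priority_ship]; r4 [labeled AND stock_available -> dock_ready]; r7 [order_received AND route_local AND shipped -> restock_request]. Adds oversize_item, priority_ship, dock_ready, restock_request.
Round 2: r1 [restock_request AND packed AND priority_ship -> backorder]; r6 [restock_request -> stock_low]. Adds backorder, stock_low.
Fixed point reached. No rule has insured as a consequent, and it is not given.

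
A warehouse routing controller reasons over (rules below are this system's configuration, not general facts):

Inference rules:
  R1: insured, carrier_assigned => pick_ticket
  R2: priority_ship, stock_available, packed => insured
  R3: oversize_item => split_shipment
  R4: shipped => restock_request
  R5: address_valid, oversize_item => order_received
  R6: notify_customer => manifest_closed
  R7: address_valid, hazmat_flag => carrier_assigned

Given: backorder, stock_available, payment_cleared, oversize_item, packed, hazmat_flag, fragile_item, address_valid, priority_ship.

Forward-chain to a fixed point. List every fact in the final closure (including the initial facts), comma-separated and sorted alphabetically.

address_valid, backorder, carrier_assigned, fragile_item, hazmat_flag, insured, order_received, oversize_item, packed, payment_cleared, pick_ticket, priority_ship, split_shipment, stock_available

Round 1 fires R2, R3, R5, R7, giving insured, split_shipment, order_received, carrier_assigned.
Round 2 fires R1, giving pick_ticket.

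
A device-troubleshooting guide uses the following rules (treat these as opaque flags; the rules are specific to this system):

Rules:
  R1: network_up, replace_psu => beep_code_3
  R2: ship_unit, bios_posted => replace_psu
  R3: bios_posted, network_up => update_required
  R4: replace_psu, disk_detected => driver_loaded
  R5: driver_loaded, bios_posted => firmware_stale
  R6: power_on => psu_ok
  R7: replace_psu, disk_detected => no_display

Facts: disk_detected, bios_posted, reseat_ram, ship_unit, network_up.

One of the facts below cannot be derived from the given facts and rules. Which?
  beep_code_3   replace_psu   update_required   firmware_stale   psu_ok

[1] R2 [ship_unit, bios_posted => replace_psu]; R3 [bios_posted, network_up => update_required]. ⇒ new: replace_psu, update_required.
[2] R1 [network_up, replace_psu => beep_code_3]; R4 [replace_psu, disk_detected => driver_loaded]; R7 [replace_psu, disk_detected => no_display]. ⇒ new: beep_code_3, driver_loaded, no_display.
[3] R5 [driver_loaded, bios_posted => firmware_stale]. ⇒ new: firmware_stale.
Derived: beep_code_3 (round 2), replace_psu (round 1), firmware_stale (round 3), update_required (round 1). psu_ok never appears in any round.

psu_ok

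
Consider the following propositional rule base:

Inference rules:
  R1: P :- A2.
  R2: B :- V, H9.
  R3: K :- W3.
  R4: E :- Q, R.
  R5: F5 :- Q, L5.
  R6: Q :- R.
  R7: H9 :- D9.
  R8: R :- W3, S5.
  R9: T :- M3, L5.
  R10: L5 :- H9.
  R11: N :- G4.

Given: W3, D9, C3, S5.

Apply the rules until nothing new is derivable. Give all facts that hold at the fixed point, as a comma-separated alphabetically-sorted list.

Round 1 — R3, R7, R8, derive K, H9, R.
Round 2 — R6, R10, derive Q, L5.
Round 3 — R4, R5, derive E, F5.

C3, D9, E, F5, H9, K, L5, Q, R, S5, W3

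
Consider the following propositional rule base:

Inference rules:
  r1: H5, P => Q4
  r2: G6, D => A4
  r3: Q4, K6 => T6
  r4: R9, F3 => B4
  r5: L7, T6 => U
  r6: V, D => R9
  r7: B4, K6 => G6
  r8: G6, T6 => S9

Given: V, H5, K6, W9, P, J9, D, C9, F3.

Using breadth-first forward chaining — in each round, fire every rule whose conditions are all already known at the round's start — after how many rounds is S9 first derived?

Round 1 — r1, r6, derive Q4, R9.
Round 2 — r3, r4, derive T6, B4.
Round 3 — r7, derive G6.
Round 4 — r2, r8, derive A4, S9.
S9 first appears in round 4.

4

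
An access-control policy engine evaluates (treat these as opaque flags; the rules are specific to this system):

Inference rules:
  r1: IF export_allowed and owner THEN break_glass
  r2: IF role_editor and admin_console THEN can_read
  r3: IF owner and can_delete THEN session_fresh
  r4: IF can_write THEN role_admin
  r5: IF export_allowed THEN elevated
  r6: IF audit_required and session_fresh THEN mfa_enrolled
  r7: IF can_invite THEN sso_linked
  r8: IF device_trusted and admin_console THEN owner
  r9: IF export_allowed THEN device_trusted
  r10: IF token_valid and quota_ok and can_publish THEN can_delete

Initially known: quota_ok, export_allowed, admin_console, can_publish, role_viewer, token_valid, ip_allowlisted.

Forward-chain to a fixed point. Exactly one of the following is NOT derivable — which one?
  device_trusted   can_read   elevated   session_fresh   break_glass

Round 1 fires r5, r9, r10, giving elevated, device_trusted, can_delete.
Round 2 fires r8, giving owner.
Round 3 fires r1, r3, giving break_glass, session_fresh.
Derived: break_glass (round 3), session_fresh (round 3), elevated (round 1), device_trusted (round 1). can_read never appears in any round.

can_read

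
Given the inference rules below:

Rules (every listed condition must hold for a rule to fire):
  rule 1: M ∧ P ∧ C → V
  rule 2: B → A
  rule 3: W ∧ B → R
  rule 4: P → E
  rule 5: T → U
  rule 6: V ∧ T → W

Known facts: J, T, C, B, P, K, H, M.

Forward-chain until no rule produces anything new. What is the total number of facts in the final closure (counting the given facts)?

14

Round 1 fires rule 1, rule 2, rule 4, rule 5, giving V, A, E, U.
Round 2 fires rule 6, giving W.
Round 3 fires rule 3, giving R.
Closure: {A, B, C, E, H, J, K, M, P, R, T, U, V, W} — 14 facts.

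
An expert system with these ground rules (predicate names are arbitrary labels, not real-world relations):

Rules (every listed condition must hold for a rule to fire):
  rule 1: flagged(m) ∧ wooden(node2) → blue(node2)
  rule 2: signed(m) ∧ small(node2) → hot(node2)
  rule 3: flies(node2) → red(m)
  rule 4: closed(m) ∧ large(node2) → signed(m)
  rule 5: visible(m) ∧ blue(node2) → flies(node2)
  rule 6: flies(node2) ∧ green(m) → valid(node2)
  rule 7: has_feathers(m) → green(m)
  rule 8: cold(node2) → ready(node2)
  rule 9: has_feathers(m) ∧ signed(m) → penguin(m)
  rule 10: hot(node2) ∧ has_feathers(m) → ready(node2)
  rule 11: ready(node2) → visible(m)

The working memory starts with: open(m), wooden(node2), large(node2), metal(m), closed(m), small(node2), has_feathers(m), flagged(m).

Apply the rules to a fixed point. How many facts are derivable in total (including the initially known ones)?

Round 1 — rule 1, rule 4, rule 7, derive blue(node2), signed(m), green(m).
Round 2 — rule 2, rule 9, derive hot(node2), penguin(m).
Round 3 — rule 10, derive ready(node2).
Round 4 — rule 11, derive visible(m).
Round 5 — rule 5, derive flies(node2).
Round 6 — rule 3, rule 6, derive red(m), valid(node2).
Closure: {blue(node2), closed(m), flagged(m), flies(node2), green(m), has_feathers(m), hot(node2), large(node2), metal(m), open(m), penguin(m), ready(node2), red(m), signed(m), small(node2), valid(node2), visible(m), wooden(node2)} — 18 facts.

18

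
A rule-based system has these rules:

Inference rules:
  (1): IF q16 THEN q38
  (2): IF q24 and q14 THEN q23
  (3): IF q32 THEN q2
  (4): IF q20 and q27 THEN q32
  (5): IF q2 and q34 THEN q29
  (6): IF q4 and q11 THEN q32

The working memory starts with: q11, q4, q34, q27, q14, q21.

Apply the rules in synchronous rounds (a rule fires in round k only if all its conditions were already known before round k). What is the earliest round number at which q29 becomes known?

Round 1: (6) [IF q4 and q11 THEN q32]. New: q32.
Round 2: (3) [IF q32 THEN q2]. New: q2.
Round 3: (5) [IF q2 and q34 THEN q29]. New: q29.
q29 first appears in round 3.

3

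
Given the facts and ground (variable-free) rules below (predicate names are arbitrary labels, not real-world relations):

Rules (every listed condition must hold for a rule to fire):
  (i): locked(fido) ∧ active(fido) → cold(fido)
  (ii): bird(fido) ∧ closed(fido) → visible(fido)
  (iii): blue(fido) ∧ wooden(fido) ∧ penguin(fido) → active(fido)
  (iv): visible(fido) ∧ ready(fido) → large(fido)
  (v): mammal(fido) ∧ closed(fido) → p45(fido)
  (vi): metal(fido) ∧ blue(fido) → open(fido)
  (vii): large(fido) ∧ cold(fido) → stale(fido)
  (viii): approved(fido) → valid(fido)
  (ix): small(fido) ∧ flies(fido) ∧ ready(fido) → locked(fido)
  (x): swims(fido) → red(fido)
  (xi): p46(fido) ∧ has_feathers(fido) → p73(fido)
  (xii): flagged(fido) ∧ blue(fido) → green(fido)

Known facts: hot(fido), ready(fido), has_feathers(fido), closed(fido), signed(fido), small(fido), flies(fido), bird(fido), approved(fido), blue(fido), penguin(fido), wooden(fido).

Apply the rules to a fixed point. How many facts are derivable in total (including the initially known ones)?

19

[1] (ii) [bird(fido) ∧ closed(fido) → visible(fido)]; (iii) [blue(fido) ∧ wooden(fido) ∧ penguin(fido) → active(fido)]; (viii) [approved(fido) → valid(fido)]; (ix) [small(fido) ∧ flies(fido) ∧ ready(fido) → locked(fido)]. ⇒ new: visible(fido), active(fido), valid(fido), locked(fido).
[2] (i) [locked(fido) ∧ active(fido) → cold(fido)]; (iv) [visible(fido) ∧ ready(fido) → large(fido)]. ⇒ new: cold(fido), large(fido).
[3] (vii) [large(fido) ∧ cold(fido) → stale(fido)]. ⇒ new: stale(fido).
Closure: {active(fido), approved(fido), bird(fido), blue(fido), closed(fido), cold(fido), flies(fido), has_feathers(fido), hot(fido), large(fido), locked(fido), penguin(fido), ready(fido), signed(fido), small(fido), stale(fido), valid(fido), visible(fido), wooden(fido)} — 19 facts.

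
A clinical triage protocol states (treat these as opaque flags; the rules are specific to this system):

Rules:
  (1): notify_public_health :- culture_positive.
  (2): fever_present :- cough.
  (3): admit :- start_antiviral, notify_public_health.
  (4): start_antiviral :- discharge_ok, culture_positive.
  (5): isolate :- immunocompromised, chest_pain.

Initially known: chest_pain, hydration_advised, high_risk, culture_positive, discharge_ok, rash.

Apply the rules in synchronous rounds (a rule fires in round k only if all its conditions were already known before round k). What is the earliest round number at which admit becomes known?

Round 1 fires (1), (4), giving notify_public_health, start_antiviral.
Round 2 fires (3), giving admit.
admit first appears in round 2.

2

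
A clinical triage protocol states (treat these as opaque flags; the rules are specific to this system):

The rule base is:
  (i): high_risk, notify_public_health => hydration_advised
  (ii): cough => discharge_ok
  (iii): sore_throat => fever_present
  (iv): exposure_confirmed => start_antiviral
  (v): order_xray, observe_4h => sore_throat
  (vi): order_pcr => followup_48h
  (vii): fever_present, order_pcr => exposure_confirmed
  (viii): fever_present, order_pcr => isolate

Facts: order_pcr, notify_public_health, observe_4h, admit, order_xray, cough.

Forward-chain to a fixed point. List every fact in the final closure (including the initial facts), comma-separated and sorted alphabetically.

[1] (ii) [cough => discharge_ok]; (v) [order_xray, observe_4h => sore_throat]; (vi) [order_pcr => followup_48h]. ⇒ new: discharge_ok, sore_throat, followup_48h.
[2] (iii) [sore_throat => fever_present]. ⇒ new: fever_present.
[3] (vii) [fever_present, order_pcr => exposure_confirmed]; (viii) [fever_present, order_pcr => isolate]. ⇒ new: exposure_confirmed, isolate.
[4] (iv) [exposure_confirmed => start_antiviral]. ⇒ new: start_antiviral.

admit, cough, discharge_ok, exposure_confirmed, fever_present, followup_48h, isolate, notify_public_health, observe_4h, order_pcr, order_xray, sore_throat, start_antiviral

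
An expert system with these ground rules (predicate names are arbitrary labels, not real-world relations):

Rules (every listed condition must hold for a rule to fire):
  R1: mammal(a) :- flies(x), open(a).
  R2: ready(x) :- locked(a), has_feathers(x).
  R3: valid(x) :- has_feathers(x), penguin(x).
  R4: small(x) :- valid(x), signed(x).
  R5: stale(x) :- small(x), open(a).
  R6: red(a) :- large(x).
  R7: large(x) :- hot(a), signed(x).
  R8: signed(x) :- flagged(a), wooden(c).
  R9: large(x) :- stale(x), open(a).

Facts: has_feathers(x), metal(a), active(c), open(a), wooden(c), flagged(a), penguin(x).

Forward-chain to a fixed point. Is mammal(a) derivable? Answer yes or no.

Round 1 fires R3, R8, giving valid(x), signed(x).
Round 2 fires R4, giving small(x).
Round 3 fires R5, giving stale(x).
Round 4 fires R9, giving large(x).
Round 5 fires R6, giving red(a).
Fixed point reached. mammal(a) is concluded only by R1; R1 needs flies(x) (never derived).

no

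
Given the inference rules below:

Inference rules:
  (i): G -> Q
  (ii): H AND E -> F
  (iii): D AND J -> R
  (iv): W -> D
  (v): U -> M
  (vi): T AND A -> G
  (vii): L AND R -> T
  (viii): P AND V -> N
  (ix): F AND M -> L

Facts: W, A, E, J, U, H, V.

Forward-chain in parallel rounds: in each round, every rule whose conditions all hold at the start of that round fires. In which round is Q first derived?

5

Round 1 — (ii), (iv), (v), derive F, D, M.
Round 2 — (iii), (ix), derive R, L.
Round 3 — (vii), derive T.
Round 4 — (vi), derive G.
Round 5 — (i), derive Q.
Q first appears in round 5.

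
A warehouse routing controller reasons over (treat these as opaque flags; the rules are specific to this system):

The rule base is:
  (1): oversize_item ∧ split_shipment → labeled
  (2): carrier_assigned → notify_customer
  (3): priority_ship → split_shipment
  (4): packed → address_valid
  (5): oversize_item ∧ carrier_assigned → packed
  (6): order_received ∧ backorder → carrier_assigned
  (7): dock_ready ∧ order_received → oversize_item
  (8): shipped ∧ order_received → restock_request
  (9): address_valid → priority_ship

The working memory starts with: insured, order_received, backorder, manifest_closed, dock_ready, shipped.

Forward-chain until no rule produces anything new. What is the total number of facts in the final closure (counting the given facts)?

15

Round 1: (6) [order_received ∧ backorder → carrier_assigned]; (7) [dock_ready ∧ order_received → oversize_item]; (8) [shipped ∧ order_received → restock_request]. New: carrier_assigned, oversize_item, restock_request.
Round 2: (2) [carrier_assigned → notify_customer]; (5) [oversize_item ∧ carrier_assigned → packed]. New: notify_customer, packed.
Round 3: (4) [packed → address_valid]. New: address_valid.
Round 4: (9) [address_valid → priority_ship]. New: priority_ship.
Round 5: (3) [priority_ship → split_shipment]. New: split_shipment.
Round 6: (1) [oversize_item ∧ split_shipment → labeled]. New: labeled.
Closure: {address_valid, backorder, carrier_assigned, dock_ready, insured, labeled, manifest_closed, notify_customer, order_received, oversize_item, packed, priority_ship, restock_request, shipped, split_shipment} — 15 facts.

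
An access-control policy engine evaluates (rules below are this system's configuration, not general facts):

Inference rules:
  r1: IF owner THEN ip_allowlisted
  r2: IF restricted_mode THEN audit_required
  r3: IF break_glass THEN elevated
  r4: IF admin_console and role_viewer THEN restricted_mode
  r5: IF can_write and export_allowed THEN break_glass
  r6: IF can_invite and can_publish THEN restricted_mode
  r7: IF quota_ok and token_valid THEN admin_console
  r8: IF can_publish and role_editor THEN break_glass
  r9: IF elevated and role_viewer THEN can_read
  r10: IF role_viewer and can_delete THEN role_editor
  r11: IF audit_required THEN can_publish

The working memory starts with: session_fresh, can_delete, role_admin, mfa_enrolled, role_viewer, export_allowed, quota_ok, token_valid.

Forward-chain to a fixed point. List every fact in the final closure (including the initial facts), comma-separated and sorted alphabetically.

Round 1: r7 [IF quota_ok and token_valid THEN admin_console]; r10 [IF role_viewer and can_delete THEN role_editor]. New: admin_console, role_editor.
Round 2: r4 [IF admin_console and role_viewer THEN restricted_mode]. New: restricted_mode.
Round 3: r2 [IF restricted_mode THEN audit_required]. New: audit_required.
Round 4: r11 [IF audit_required THEN can_publish]. New: can_publish.
Round 5: r8 [IF can_publish and role_editor THEN break_glass]. New: break_glass.
Round 6: r3 [IF break_glass THEN elevated]. New: elevated.
Round 7: r9 [IF elevated and role_viewer THEN can_read]. New: can_read.

admin_console, audit_required, break_glass, can_delete, can_publish, can_read, elevated, export_allowed, mfa_enrolled, quota_ok, restricted_mode, role_admin, role_editor, role_viewer, session_fresh, token_valid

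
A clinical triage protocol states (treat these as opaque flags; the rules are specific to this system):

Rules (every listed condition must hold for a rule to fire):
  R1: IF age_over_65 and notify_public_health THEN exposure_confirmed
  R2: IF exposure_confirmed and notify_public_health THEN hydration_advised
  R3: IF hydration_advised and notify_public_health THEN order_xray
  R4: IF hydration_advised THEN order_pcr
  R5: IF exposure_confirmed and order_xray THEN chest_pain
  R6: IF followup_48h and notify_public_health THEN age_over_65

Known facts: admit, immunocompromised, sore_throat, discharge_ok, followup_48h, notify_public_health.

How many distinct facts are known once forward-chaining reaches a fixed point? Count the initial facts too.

12

Round 1: R6 [IF followup_48h and notify_public_health THEN age_over_65]. Adds age_over_65.
Round 2: R1 [IF age_over_65 and notify_public_health THEN exposure_confirmed]. Adds exposure_confirmed.
Round 3: R2 [IF exposure_confirmed and notify_public_health THEN hydration_advised]. Adds hydration_advised.
Round 4: R3 [IF hydration_advised and notify_public_health THEN order_xray]; R4 [IF hydration_advised THEN order_pcr]. Adds order_xray, order_pcr.
Round 5: R5 [IF exposure_confirmed and order_xray THEN chest_pain]. Adds chest_pain.
Closure: {admit, age_over_65, chest_pain, discharge_ok, exposure_confirmed, followup_48h, hydration_advised, immunocompromised, notify_public_health, order_pcr, order_xray, sore_throat} — 12 facts.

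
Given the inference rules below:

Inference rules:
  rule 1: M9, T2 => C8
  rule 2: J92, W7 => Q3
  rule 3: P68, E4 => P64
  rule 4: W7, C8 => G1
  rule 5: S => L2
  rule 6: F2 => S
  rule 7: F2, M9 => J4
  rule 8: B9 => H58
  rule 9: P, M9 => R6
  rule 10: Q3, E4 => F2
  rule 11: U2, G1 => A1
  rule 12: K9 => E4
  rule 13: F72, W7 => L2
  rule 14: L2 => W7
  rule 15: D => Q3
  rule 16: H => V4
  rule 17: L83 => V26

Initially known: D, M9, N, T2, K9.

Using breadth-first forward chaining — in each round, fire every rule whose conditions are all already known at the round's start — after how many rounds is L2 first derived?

4

[1] rule 1 [M9, T2 => C8]; rule 12 [K9 => E4]; rule 15 [D => Q3]. ⇒ new: C8, E4, Q3.
[2] rule 10 [Q3, E4 => F2]. ⇒ new: F2.
[3] rule 6 [F2 => S]; rule 7 [F2, M9 => J4]. ⇒ new: S, J4.
[4] rule 5 [S => L2]. ⇒ new: L2.
L2 first appears in round 4.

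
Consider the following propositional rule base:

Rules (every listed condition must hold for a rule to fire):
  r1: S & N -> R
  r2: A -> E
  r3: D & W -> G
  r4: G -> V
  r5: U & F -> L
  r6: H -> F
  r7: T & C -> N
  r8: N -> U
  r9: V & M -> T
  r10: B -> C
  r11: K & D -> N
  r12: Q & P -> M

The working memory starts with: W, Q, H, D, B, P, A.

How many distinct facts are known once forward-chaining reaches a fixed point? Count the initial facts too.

17

Round 1: r2 [A -> E]; r3 [D & W -> G]; r6 [H -> F]; r10 [B -> C]; r12 [Q & P -> M]. Adds E, G, F, C, M.
Round 2: r4 [G -> V]. Adds V.
Round 3: r9 [V & M -> T]. Adds T.
Round 4: r7 [T & C -> N]. Adds N.
Round 5: r8 [N -> U]. Adds U.
Round 6: r5 [U & F -> L]. Adds L.
Closure: {A, B, C, D, E, F, G, H, L, M, N, P, Q, T, U, V, W} — 17 facts.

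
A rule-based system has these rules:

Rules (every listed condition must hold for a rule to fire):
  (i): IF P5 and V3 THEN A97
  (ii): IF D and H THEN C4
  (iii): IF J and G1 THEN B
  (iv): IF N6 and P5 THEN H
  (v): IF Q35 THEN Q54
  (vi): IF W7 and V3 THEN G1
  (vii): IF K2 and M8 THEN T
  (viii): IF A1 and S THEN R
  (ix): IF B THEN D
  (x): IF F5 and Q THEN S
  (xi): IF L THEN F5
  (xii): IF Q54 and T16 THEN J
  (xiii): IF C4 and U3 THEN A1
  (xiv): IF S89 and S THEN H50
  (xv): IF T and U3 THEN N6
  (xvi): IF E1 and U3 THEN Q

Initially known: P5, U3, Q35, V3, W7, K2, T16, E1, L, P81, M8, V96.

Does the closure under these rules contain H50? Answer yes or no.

no

Round 1: (i) [IF P5 and V3 THEN A97]; (v) [IF Q35 THEN Q54]; (vi) [IF W7 and V3 THEN G1]; (vii) [IF K2 and M8 THEN T]; (xi) [IF L THEN F5]; (xvi) [IF E1 and U3 THEN Q]. Adds A97, Q54, G1, T, F5, Q.
Round 2: (x) [IF F5 and Q THEN S]; (xii) [IF Q54 and T16 THEN J]; (xv) [IF T and U3 THEN N6]. Adds S, J, N6.
Round 3: (iii) [IF J and G1 THEN B]; (iv) [IF N6 and P5 THEN H]. Adds B, H.
Round 4: (ix) [IF B THEN D]. Adds D.
Round 5: (ii) [IF D and H THEN C4]. Adds C4.
Round 6: (xiii) [IF C4 and U3 THEN A1]. Adds A1.
Round 7: (viii) [IF A1 and S THEN R]. Adds R.
Fixed point reached. H50 is concluded only by (xiv); (xiv) needs S89 (never derived).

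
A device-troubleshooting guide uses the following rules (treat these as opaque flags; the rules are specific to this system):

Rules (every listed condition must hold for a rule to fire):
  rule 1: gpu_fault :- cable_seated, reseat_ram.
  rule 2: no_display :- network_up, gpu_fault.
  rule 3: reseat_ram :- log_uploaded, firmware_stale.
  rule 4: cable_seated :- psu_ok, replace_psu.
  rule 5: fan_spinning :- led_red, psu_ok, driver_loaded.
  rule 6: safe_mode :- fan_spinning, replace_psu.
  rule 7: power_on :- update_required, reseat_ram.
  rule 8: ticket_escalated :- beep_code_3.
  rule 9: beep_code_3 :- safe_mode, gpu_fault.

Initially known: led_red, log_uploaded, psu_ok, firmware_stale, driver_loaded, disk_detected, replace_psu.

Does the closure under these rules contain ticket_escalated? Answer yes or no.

Round 1: rule 3 [reseat_ram :- log_uploaded, firmware_stale.]; rule 4 [cable_seated :- psu_ok, replace_psu.]; rule 5 [fan_spinning :- led_red, psu_ok, driver_loaded.]. New: reseat_ram, cable_seated, fan_spinning.
Round 2: rule 1 [gpu_fault :- cable_seated, reseat_ram.]; rule 6 [safe_mode :- fan_spinning, replace_psu.]. New: gpu_fault, safe_mode.
Round 3: rule 9 [beep_code_3 :- safe_mode, gpu_fault.]. New: beep_code_3.
Round 4: rule 8 [ticket_escalated :- beep_code_3.]. New: ticket_escalated.
ticket_escalated appears in round 4, so it is derivable.

yes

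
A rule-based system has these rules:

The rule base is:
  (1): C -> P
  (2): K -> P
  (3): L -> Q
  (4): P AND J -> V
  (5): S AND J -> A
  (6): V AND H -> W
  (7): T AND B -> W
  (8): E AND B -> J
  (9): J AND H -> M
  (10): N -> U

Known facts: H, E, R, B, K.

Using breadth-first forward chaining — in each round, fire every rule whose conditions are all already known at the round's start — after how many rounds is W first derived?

Round 1 fires (2), (8), giving P, J.
Round 2 fires (4), (9), giving V, M.
Round 3 fires (6), giving W.
W first appears in round 3.

3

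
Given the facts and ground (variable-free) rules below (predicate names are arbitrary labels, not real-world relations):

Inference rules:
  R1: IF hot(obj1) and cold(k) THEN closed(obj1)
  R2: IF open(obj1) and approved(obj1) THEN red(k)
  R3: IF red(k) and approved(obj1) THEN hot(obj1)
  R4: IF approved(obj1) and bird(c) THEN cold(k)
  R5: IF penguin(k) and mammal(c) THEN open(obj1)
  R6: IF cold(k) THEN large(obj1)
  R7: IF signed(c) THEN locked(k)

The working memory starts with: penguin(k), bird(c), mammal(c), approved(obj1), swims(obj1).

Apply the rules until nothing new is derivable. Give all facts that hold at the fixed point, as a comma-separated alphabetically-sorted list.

Round 1: R4 [IF approved(obj1) and bird(c) THEN cold(k)]; R5 [IF penguin(k) and mammal(c) THEN open(obj1)]. New: cold(k), open(obj1).
Round 2: R2 [IF open(obj1) and approved(obj1) THEN red(k)]; R6 [IF cold(k) THEN large(obj1)]. New: red(k), large(obj1).
Round 3: R3 [IF red(k) and approved(obj1) THEN hot(obj1)]. New: hot(obj1).
Round 4: R1 [IF hot(obj1) and cold(k) THEN closed(obj1)]. New: closed(obj1).

approved(obj1), bird(c), closed(obj1), cold(k), hot(obj1), large(obj1), mammal(c), open(obj1), penguin(k), red(k), swims(obj1)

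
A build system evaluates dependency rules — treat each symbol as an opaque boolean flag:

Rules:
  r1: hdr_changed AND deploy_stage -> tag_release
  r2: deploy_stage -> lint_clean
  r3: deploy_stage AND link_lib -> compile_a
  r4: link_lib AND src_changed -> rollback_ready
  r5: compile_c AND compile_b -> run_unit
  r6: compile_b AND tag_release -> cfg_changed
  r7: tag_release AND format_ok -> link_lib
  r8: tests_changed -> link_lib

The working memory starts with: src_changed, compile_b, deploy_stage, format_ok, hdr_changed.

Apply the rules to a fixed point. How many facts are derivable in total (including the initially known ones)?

[1] r1 [hdr_changed AND deploy_stage -> tag_release]; r2 [deploy_stage -> lint_clean]. ⇒ new: tag_release, lint_clean.
[2] r6 [compile_b AND tag_release -> cfg_changed]; r7 [tag_release AND format_ok -> link_lib]. ⇒ new: cfg_changed, link_lib.
[3] r3 [deploy_stage AND link_lib -> compile_a]; r4 [link_lib AND src_changed -> rollback_ready]. ⇒ new: compile_a, rollback_ready.
Closure: {cfg_changed, compile_a, compile_b, deploy_stage, format_ok, hdr_changed, link_lib, lint_clean, rollback_ready, src_changed, tag_release} — 11 facts.

11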